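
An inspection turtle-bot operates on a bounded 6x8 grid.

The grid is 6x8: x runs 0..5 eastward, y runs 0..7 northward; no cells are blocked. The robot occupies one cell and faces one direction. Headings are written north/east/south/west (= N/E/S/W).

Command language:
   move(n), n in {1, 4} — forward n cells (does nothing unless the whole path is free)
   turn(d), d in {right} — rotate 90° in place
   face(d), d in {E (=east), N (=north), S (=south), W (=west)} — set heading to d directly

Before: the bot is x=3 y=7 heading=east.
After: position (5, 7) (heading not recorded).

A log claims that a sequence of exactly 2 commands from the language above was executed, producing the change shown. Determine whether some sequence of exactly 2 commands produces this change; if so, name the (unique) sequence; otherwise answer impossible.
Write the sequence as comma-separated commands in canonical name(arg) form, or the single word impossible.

move(1), move(1)

initial: x=3 y=7 heading=east
[1] after move(1): x=4 y=7 heading=east
[2] after move(1): x=5 y=7 heading=east
uniquely the one of 49 2-step routes that fits.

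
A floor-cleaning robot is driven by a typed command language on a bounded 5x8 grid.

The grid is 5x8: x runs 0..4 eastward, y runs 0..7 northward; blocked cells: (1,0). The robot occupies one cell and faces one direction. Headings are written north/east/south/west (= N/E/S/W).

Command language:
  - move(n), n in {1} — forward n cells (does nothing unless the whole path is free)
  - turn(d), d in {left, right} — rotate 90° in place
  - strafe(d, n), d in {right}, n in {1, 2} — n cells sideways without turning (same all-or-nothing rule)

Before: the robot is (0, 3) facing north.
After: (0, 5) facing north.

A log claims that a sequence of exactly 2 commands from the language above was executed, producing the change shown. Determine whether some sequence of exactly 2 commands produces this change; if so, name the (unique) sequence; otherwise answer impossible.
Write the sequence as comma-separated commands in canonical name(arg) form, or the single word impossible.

key: heading stays N — no command in the sequence turns
start: (0, 3) facing north
[1] after move(1): (0, 4) facing north
[2] after move(1): (0, 5) facing north
no rival 2-sequence matches.

move(1), move(1)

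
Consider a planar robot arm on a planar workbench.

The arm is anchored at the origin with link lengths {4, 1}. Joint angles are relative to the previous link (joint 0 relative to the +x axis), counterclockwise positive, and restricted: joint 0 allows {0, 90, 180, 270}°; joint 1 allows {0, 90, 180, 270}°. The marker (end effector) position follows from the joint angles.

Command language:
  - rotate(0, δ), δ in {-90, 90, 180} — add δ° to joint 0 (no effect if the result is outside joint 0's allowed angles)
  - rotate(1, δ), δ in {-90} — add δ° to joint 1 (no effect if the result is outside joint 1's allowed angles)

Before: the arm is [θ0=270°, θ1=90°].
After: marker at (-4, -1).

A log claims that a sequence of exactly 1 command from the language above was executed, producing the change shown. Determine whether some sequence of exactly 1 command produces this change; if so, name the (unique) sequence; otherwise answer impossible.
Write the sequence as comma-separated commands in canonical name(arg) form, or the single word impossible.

from: [θ0=270°, θ1=90°]
step 1 (rotate(0, -90)): [θ0=180°, θ1=90°]
uniquely the one of 4 1-step routes that fits.

rotate(0, -90)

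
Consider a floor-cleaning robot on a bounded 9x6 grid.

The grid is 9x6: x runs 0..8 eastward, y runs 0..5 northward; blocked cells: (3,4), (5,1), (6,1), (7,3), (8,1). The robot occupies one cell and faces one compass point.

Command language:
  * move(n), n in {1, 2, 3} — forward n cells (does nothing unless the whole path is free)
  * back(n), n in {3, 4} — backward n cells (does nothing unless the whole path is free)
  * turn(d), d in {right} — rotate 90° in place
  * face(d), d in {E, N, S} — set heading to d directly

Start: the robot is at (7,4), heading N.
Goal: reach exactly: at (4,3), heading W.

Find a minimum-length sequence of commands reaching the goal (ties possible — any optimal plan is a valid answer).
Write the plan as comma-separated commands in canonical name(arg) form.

face(E), back(3), turn(right), move(1), turn(right)

from: at (7,4), heading N
step 1 (face(E)): at (7,4), heading E
step 2 (back(3)): at (4,4), heading E
step 3 (turn(right)): at (4,4), heading S
step 4 (move(1)): at (4,3), heading S
step 5 (turn(right)): at (4,3), heading W
minimal: 5 command(s), checked below 5.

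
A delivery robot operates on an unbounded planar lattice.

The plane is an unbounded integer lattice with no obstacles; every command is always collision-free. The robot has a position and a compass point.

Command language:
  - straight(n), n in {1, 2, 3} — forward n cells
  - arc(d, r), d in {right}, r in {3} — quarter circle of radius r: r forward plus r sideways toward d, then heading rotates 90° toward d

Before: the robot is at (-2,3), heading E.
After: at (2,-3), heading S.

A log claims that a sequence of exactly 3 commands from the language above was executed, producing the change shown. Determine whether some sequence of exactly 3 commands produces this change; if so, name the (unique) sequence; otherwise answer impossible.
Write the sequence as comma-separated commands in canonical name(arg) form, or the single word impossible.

key: running straight(3) before straight(1) would end elsewhere — order is forced
start: at (-2,3), heading E
t=1 straight(1) ⇒ at (-1,3), heading E
t=2 arc(right, 3) ⇒ at (2,0), heading S
t=3 straight(3) ⇒ at (2,-3), heading S
all 64 alternatives checked — unique.

straight(1), arc(right, 3), straight(3)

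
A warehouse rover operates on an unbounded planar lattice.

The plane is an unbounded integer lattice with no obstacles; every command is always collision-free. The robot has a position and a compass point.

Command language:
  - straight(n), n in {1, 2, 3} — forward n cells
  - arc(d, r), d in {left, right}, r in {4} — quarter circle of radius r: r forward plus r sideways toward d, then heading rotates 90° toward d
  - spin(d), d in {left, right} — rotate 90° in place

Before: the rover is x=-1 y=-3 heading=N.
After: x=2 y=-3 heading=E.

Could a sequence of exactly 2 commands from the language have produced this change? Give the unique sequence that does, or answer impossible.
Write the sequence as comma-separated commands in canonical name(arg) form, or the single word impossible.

key: running straight(3) before spin(right) would end elsewhere — order is forced
start: x=-1 y=-3 heading=N
[1] after spin(right): x=-1 y=-3 heading=E
[2] after straight(3): x=2 y=-3 heading=E
uniquely the one of 49 2-step routes that fits.

spin(right), straight(3)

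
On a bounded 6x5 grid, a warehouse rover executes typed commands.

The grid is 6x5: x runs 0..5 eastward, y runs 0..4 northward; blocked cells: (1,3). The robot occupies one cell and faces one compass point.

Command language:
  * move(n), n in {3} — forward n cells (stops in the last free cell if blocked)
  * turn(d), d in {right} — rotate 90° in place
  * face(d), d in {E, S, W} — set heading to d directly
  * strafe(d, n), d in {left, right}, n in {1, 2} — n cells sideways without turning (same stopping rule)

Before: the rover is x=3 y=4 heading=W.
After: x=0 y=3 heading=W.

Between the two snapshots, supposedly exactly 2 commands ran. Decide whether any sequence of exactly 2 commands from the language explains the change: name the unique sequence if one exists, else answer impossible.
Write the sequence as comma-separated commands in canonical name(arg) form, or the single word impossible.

move(3), strafe(left, 1)

key: heading stays W — no command in the sequence turns
begin: x=3 y=4 heading=W
1. move(3) → x=0 y=4 heading=W
2. strafe(left, 1) → x=0 y=3 heading=W
no rival 2-sequence matches.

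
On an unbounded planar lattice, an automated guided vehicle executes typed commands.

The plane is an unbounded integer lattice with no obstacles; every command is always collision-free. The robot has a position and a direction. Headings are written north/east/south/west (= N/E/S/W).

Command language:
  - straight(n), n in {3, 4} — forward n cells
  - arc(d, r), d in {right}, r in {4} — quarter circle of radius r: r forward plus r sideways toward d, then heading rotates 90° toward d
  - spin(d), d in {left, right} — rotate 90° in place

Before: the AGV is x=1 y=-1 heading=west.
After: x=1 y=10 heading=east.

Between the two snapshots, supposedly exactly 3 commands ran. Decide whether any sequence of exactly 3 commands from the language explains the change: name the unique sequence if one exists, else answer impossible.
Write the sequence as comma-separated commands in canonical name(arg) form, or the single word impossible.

arc(right, 4), straight(3), arc(right, 4)

key: cell and facing (now E) both changed — the 3 commands mix motion and turning
t0: x=1 y=-1 heading=west
[1] after arc(right, 4): x=-3 y=3 heading=north
[2] after straight(3): x=-3 y=6 heading=north
[3] after arc(right, 4): x=1 y=10 heading=east
no rival 3-sequence matches.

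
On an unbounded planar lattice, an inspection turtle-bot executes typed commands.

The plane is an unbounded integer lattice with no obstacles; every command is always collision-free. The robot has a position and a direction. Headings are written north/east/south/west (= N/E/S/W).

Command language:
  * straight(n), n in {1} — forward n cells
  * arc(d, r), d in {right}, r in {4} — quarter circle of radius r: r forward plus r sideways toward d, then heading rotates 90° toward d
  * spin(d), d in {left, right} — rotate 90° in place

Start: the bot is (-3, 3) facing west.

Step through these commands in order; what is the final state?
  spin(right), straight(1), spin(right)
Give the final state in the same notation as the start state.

initial: (-3, 3) facing west
t=1 spin(right) ⇒ (-3, 3) facing north
t=2 straight(1) ⇒ (-3, 4) facing north
t=3 spin(right) ⇒ (-3, 4) facing east

(-3, 4) facing east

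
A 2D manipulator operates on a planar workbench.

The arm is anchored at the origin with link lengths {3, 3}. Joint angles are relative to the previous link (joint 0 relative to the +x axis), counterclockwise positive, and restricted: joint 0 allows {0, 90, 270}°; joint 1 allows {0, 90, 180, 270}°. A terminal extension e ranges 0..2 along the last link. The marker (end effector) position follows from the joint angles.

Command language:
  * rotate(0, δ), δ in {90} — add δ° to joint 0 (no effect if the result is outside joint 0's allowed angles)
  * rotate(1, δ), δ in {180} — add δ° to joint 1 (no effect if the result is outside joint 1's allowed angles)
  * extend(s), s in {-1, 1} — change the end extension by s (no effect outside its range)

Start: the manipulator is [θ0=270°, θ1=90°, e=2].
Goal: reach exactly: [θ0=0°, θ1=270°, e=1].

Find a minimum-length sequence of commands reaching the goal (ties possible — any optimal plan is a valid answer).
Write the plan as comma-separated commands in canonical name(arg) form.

rotate(1, 180), extend(-1), rotate(0, 90)

from: [θ0=270°, θ1=90°, e=2]
t=1 rotate(1, 180) ⇒ [θ0=270°, θ1=270°, e=2]
t=2 extend(-1) ⇒ [θ0=270°, θ1=270°, e=1]
t=3 rotate(0, 90) ⇒ [θ0=0°, θ1=270°, e=1]
minimal: 3 command(s), checked below 3.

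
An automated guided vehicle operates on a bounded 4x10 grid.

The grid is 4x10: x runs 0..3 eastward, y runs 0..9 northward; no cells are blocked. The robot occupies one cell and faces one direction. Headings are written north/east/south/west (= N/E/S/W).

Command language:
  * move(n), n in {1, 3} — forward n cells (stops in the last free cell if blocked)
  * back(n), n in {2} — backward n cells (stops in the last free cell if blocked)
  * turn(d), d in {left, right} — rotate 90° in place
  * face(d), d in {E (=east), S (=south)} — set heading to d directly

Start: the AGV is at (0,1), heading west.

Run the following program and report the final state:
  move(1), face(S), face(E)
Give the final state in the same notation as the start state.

at (0,1), heading east

from: at (0,1), heading west
[1] after move(1): at (0,1), heading west
[2] after face(S): at (0,1), heading south
[3] after face(E): at (0,1), heading east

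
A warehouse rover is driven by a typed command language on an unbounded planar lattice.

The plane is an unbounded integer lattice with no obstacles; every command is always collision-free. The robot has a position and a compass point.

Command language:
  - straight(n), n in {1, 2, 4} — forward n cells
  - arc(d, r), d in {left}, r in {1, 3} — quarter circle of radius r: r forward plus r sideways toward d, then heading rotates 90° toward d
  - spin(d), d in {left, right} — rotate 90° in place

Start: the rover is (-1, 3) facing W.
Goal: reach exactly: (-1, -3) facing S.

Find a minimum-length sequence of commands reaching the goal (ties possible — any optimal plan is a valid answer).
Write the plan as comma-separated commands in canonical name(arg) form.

spin(left), straight(4), straight(2)

t0: (-1, 3) facing W
step 1 (spin(left)): (-1, 3) facing S
step 2 (straight(4)): (-1, -1) facing S
step 3 (straight(2)): (-1, -3) facing S
shorter routes all fall short; 3 is best.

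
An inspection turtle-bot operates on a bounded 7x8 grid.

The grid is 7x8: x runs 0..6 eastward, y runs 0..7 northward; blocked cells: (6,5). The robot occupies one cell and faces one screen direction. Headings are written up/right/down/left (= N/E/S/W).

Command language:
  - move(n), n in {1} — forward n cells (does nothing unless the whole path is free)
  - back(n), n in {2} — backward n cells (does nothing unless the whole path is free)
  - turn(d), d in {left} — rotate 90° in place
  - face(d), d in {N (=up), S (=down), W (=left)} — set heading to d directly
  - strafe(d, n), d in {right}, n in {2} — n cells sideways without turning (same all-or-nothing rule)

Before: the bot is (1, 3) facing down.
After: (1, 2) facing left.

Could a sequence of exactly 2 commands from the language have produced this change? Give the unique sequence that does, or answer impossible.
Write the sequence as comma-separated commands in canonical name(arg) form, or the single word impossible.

key: running face(W) before move(1) would end elsewhere — order is forced
from: (1, 3) facing down
[1] after move(1): (1, 2) facing down
[2] after face(W): (1, 2) facing left
no other 2-command option fits: unique.

move(1), face(W)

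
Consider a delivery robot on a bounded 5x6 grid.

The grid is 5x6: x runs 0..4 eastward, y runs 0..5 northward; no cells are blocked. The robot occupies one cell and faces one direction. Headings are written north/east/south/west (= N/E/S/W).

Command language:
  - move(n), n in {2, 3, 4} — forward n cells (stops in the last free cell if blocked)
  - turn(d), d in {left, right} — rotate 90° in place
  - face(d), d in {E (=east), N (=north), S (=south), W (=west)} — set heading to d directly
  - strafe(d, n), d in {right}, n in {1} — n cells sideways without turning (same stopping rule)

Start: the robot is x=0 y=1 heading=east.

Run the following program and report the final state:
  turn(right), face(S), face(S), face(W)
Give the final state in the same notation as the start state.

x=0 y=1 heading=west

initial: x=0 y=1 heading=east
t=1 turn(right) ⇒ x=0 y=1 heading=south
t=2 face(S) ⇒ x=0 y=1 heading=south
t=3 face(S) ⇒ x=0 y=1 heading=south
t=4 face(W) ⇒ x=0 y=1 heading=west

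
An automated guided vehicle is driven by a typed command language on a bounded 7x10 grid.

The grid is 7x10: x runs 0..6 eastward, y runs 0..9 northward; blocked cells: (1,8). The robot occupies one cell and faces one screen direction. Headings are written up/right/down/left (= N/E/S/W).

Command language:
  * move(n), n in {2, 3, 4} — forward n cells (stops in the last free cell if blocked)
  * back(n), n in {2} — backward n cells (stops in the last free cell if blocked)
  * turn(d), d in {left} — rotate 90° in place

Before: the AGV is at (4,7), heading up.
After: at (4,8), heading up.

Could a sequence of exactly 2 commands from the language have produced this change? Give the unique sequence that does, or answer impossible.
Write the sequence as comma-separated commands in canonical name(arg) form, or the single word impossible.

back(2), move(3)

key: heading stays N — no command in the sequence turns
start: at (4,7), heading up
1. back(2) → at (4,5), heading up
2. move(3) → at (4,8), heading up
all 25 alternatives checked — unique.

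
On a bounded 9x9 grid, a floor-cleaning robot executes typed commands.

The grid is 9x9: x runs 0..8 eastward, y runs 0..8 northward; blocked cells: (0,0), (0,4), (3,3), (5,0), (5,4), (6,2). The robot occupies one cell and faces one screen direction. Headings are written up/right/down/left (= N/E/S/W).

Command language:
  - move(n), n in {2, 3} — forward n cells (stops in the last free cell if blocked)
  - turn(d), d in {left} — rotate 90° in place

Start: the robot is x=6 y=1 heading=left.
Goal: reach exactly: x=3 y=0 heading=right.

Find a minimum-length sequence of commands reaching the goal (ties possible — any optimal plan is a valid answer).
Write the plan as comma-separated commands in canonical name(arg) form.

begin: x=6 y=1 heading=left
step 1 (move(3)): x=3 y=1 heading=left
step 2 (turn(left)): x=3 y=1 heading=down
step 3 (move(2)): x=3 y=0 heading=down
step 4 (turn(left)): x=3 y=0 heading=right
no 3-step plan works, so 4 is optimal.

move(3), turn(left), move(2), turn(left)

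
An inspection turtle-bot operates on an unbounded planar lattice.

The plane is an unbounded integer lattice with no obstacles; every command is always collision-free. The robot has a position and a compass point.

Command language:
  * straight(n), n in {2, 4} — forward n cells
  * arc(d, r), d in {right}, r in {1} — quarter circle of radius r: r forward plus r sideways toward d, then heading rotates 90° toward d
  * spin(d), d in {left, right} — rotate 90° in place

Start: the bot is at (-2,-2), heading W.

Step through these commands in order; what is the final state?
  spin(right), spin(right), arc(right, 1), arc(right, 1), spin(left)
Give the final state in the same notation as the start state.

at (-2,-4), heading S

t0: at (-2,-2), heading W
t=1 spin(right) ⇒ at (-2,-2), heading N
t=2 spin(right) ⇒ at (-2,-2), heading E
t=3 arc(right, 1) ⇒ at (-1,-3), heading S
t=4 arc(right, 1) ⇒ at (-2,-4), heading W
t=5 spin(left) ⇒ at (-2,-4), heading S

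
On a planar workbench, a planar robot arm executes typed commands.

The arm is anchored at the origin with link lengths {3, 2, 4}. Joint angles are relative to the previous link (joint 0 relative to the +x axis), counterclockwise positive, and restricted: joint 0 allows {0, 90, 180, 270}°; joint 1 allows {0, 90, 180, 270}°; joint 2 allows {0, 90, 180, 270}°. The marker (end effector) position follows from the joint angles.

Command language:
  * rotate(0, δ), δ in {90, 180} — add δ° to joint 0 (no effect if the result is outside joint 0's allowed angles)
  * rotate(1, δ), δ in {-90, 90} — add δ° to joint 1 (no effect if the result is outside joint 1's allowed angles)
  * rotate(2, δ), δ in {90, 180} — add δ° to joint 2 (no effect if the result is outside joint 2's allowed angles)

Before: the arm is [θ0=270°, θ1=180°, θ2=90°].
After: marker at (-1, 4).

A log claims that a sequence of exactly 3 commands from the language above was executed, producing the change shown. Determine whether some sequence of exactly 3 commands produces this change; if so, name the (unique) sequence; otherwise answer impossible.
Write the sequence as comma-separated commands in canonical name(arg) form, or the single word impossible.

rotate(0, 90), rotate(0, 90), rotate(0, 90)

t0: [θ0=270°, θ1=180°, θ2=90°]
1. rotate(0, 90) → [θ0=0°, θ1=180°, θ2=90°]
2. rotate(0, 90) → [θ0=90°, θ1=180°, θ2=90°]
3. rotate(0, 90) → [θ0=180°, θ1=180°, θ2=90°]
no rival 3-sequence matches.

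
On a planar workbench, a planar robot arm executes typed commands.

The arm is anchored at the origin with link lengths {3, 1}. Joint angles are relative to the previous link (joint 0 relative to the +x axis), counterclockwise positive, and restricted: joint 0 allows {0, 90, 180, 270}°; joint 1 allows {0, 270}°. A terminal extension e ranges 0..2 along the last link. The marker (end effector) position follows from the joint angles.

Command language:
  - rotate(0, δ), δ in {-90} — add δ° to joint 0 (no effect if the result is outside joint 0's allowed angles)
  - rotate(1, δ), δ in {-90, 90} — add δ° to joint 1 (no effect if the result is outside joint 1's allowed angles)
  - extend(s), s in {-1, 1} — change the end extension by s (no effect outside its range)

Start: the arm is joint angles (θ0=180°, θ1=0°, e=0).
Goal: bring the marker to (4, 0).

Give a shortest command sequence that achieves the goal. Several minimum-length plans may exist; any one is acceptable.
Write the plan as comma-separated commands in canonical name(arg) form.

rotate(0, -90), rotate(0, -90)

initial: joint angles (θ0=180°, θ1=0°, e=0)
[1] after rotate(0, -90): joint angles (θ0=90°, θ1=0°, e=0)
[2] after rotate(0, -90): joint angles (θ0=0°, θ1=0°, e=0)
no 1-step plan works, so 2 is optimal.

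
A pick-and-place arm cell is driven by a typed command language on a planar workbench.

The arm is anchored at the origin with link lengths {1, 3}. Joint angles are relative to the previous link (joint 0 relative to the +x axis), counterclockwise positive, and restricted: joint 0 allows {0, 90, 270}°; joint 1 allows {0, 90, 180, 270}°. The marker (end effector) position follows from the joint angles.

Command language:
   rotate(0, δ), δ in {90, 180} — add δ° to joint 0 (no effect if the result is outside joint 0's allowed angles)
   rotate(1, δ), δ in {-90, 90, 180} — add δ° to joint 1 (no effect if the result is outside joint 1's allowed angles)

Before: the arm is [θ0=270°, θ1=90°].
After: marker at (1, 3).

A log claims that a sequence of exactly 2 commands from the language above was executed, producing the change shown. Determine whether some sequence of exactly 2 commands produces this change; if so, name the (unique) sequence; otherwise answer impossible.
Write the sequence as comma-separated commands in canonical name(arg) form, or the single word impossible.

rotate(0, 90), rotate(0, 180)

key: running rotate(0, 180) before rotate(0, 90) would end elsewhere — order is forced
begin: [θ0=270°, θ1=90°]
t=1 rotate(0, 90) ⇒ [θ0=0°, θ1=90°]
t=2 rotate(0, 180) ⇒ [θ0=0°, θ1=90°]
uniquely the one of 25 2-step routes that fits.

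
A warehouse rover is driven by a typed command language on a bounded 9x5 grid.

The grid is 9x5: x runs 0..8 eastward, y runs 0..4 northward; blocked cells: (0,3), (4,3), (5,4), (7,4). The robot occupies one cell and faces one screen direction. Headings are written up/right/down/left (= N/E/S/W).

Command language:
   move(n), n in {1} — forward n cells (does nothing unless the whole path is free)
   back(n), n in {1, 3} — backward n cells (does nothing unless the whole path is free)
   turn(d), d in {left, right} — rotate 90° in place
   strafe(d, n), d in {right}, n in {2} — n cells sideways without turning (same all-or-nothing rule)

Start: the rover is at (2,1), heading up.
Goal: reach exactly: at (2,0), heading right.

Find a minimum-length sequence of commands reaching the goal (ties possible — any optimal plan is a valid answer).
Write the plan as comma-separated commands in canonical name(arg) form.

from: at (2,1), heading up
1. back(1) → at (2,0), heading up
2. turn(right) → at (2,0), heading right
shorter routes all fall short; 2 is best.

back(1), turn(right)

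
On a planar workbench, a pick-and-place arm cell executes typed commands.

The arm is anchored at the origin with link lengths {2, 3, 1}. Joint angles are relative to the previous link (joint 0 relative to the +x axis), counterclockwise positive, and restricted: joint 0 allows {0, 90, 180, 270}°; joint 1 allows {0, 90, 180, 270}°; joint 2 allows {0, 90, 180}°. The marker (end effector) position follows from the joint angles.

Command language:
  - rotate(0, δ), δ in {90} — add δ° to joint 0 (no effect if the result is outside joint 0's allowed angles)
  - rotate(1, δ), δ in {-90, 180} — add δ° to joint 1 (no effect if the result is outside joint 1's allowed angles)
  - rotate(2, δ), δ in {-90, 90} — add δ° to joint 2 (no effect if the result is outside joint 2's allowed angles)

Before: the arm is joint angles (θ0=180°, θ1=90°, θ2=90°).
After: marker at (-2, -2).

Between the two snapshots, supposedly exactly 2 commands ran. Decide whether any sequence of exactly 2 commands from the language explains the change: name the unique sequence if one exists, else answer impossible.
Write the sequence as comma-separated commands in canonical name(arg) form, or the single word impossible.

initial: joint angles (θ0=180°, θ1=90°, θ2=90°)
t=1 rotate(2, 90) ⇒ joint angles (θ0=180°, θ1=90°, θ2=180°)
t=2 rotate(2, 90) ⇒ joint angles (θ0=180°, θ1=90°, θ2=180°)
no rival 2-sequence matches.

rotate(2, 90), rotate(2, 90)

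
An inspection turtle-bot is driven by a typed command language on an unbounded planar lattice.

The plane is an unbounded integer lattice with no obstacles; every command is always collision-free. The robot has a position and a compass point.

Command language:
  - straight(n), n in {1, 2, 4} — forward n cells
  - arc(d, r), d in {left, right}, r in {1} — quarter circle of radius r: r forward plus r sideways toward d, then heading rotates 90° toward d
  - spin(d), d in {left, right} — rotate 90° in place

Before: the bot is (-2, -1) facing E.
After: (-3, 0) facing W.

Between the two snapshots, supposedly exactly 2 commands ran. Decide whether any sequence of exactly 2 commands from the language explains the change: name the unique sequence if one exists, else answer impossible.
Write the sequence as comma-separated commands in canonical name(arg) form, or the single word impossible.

key: position moved to (-3,0) AND the heading swung to W — translation plus rotation needed
begin: (-2, -1) facing E
step 1 (spin(left)): (-2, -1) facing N
step 2 (arc(left, 1)): (-3, 0) facing W
no rival 2-sequence matches.

spin(left), arc(left, 1)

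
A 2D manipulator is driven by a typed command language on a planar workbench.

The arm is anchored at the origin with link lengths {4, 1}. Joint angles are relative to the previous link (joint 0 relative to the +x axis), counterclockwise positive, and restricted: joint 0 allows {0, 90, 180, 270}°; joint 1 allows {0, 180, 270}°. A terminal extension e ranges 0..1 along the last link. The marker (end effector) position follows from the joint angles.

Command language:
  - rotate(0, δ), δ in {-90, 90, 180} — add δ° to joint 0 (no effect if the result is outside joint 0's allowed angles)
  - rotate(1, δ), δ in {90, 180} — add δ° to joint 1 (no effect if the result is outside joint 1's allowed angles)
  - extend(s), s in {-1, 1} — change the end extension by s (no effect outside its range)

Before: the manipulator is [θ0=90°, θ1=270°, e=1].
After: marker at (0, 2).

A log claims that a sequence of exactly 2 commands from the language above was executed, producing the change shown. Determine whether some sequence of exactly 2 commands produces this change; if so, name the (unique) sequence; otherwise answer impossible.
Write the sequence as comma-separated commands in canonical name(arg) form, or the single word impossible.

rotate(1, 90), rotate(1, 180)

key: running rotate(1, 180) before rotate(1, 90) would end elsewhere — order is forced
t0: [θ0=90°, θ1=270°, e=1]
t=1 rotate(1, 90) ⇒ [θ0=90°, θ1=0°, e=1]
t=2 rotate(1, 180) ⇒ [θ0=90°, θ1=180°, e=1]
no other 2-command option fits: unique.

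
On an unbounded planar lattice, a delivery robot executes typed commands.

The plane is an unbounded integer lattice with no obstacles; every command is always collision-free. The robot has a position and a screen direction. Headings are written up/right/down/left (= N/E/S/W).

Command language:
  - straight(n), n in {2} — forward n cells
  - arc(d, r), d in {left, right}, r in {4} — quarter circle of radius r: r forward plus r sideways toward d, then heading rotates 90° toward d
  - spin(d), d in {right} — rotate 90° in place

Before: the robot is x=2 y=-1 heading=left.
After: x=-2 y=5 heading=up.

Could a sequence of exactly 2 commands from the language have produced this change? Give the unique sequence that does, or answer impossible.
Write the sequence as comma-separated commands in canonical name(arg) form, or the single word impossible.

key: running straight(2) before arc(right, 4) would end elsewhere — order is forced
initial: x=2 y=-1 heading=left
t=1 arc(right, 4) ⇒ x=-2 y=3 heading=up
t=2 straight(2) ⇒ x=-2 y=5 heading=up
no rival 2-sequence matches.

arc(right, 4), straight(2)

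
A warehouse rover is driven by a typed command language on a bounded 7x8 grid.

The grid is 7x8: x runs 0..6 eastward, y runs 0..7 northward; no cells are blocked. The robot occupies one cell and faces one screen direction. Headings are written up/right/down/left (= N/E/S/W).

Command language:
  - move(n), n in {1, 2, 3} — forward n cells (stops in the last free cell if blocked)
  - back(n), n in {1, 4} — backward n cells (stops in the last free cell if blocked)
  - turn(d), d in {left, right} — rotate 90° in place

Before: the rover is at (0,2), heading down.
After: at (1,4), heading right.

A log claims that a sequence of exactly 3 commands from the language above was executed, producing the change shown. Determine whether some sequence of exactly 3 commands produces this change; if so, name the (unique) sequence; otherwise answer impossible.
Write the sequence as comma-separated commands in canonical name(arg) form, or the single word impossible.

all 343 sequences checked — none match.

impossible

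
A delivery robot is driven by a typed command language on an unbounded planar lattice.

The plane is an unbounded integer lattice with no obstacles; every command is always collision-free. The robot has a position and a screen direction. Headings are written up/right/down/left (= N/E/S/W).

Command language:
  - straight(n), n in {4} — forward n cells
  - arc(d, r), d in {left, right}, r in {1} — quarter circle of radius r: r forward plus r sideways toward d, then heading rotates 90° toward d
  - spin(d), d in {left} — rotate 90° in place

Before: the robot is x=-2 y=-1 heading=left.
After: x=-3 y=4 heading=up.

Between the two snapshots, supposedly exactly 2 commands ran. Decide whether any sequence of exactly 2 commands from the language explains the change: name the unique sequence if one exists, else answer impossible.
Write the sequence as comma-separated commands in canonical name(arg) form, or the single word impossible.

key: running straight(4) before arc(right, 1) would end elsewhere — order is forced
begin: x=-2 y=-1 heading=left
t=1 arc(right, 1) ⇒ x=-3 y=0 heading=up
t=2 straight(4) ⇒ x=-3 y=4 heading=up
uniquely the one of 16 2-step routes that fits.

arc(right, 1), straight(4)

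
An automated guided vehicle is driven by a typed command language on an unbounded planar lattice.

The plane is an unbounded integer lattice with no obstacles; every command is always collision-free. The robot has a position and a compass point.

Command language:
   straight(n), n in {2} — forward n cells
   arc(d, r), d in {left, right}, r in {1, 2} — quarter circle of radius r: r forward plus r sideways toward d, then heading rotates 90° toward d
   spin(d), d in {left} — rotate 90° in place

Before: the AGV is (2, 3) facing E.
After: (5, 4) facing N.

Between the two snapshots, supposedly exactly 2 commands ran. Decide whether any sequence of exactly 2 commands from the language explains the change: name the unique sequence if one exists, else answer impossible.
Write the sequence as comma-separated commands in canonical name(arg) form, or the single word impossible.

key: order matters: swapping straight(2) and arc(left, 1) lands elsewhere
t0: (2, 3) facing E
t=1 straight(2) ⇒ (4, 3) facing E
t=2 arc(left, 1) ⇒ (5, 4) facing N
no other 2-command option fits: unique.

straight(2), arc(left, 1)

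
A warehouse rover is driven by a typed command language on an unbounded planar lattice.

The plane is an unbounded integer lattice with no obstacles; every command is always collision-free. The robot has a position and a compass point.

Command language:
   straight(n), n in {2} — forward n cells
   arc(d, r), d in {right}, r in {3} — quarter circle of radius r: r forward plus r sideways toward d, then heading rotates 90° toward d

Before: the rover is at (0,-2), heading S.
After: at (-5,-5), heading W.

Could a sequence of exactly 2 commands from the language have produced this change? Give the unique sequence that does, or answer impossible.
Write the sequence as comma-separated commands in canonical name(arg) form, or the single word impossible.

key: running straight(2) before arc(right, 3) would end elsewhere — order is forced
initial: at (0,-2), heading S
t=1 arc(right, 3) ⇒ at (-3,-5), heading W
t=2 straight(2) ⇒ at (-5,-5), heading W
all 4 alternatives checked — unique.

arc(right, 3), straight(2)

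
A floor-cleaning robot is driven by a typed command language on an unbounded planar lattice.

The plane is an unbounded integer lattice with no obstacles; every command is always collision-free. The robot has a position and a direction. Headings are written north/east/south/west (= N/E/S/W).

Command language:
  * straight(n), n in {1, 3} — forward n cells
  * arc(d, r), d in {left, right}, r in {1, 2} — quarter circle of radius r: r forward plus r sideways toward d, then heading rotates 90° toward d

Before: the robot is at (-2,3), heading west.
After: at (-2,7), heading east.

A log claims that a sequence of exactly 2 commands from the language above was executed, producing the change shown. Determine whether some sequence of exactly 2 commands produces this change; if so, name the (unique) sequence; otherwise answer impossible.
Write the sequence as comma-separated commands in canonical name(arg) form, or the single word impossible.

key: position moved to (-2,7) AND the heading swung to E — translation plus rotation needed
start: at (-2,3), heading west
t=1 arc(right, 2) ⇒ at (-4,5), heading north
t=2 arc(right, 2) ⇒ at (-2,7), heading east
no other 2-command option fits: unique.

arc(right, 2), arc(right, 2)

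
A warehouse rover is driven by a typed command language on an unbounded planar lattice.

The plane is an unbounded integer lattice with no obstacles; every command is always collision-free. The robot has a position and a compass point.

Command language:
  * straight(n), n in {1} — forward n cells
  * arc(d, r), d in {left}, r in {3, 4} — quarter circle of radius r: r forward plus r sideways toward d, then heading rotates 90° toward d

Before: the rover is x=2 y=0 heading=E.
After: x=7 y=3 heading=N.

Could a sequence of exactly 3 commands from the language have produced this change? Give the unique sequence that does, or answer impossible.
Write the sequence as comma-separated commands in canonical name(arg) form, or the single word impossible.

straight(1), straight(1), arc(left, 3)

key: cell and facing (now N) both changed — the 3 commands mix motion and turning
begin: x=2 y=0 heading=E
[1] after straight(1): x=3 y=0 heading=E
[2] after straight(1): x=4 y=0 heading=E
[3] after arc(left, 3): x=7 y=3 heading=N
all 27 alternatives checked — unique.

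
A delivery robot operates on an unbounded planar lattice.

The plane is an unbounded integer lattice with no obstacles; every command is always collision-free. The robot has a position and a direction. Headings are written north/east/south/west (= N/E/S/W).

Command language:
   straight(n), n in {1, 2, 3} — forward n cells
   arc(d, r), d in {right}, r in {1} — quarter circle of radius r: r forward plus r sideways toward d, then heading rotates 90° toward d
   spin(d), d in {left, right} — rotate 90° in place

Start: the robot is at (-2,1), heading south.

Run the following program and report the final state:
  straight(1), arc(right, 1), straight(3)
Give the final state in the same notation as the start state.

at (-6,-1), heading west

from: at (-2,1), heading south
t=1 straight(1) ⇒ at (-2,0), heading south
t=2 arc(right, 1) ⇒ at (-3,-1), heading west
t=3 straight(3) ⇒ at (-6,-1), heading west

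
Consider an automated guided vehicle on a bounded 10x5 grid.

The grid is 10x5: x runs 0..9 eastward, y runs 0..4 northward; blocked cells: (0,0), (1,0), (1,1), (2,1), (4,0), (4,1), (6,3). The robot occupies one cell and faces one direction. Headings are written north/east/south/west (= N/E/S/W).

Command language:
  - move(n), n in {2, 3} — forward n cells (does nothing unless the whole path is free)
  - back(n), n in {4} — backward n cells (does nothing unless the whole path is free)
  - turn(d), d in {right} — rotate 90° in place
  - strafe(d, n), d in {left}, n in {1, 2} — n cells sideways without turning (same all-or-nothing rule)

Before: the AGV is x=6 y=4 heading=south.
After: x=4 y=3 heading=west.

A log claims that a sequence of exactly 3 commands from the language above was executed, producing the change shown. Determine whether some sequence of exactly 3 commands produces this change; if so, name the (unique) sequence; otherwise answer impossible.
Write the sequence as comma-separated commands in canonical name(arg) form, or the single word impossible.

key: cell and facing (now W) both changed — the 3 commands mix motion and turning
t0: x=6 y=4 heading=south
step 1 (turn(right)): x=6 y=4 heading=west
step 2 (move(2)): x=4 y=4 heading=west
step 3 (strafe(left, 1)): x=4 y=3 heading=west
no rival 3-sequence matches.

turn(right), move(2), strafe(left, 1)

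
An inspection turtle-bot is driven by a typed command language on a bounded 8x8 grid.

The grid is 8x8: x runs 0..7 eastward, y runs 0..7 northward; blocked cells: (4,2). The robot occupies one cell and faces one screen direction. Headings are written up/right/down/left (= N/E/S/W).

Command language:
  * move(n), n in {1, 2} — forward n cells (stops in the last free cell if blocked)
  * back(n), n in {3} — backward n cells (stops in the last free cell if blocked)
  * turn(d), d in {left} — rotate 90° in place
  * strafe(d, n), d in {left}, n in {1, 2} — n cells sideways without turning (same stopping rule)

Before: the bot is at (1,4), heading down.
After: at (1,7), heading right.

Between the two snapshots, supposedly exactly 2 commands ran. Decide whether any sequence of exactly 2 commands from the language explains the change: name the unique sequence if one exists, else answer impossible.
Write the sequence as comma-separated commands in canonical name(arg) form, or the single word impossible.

back(3), turn(left)

key: cell and facing (now E) both changed — the 2 commands mix motion and turning
begin: at (1,4), heading down
[1] after back(3): at (1,7), heading down
[2] after turn(left): at (1,7), heading right
no other 2-command option fits: unique.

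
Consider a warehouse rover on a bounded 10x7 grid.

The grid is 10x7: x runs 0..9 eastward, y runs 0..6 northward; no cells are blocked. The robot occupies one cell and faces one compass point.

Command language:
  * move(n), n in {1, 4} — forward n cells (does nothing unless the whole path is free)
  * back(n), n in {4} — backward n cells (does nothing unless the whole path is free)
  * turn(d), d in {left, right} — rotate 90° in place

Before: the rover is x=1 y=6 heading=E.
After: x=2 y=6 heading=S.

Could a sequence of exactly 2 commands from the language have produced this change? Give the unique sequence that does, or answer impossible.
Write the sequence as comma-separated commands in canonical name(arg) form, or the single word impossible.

key: order matters: swapping move(1) and turn(right) lands elsewhere
begin: x=1 y=6 heading=E
step 1 (move(1)): x=2 y=6 heading=E
step 2 (turn(right)): x=2 y=6 heading=S
no other 2-command option fits: unique.

move(1), turn(right)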